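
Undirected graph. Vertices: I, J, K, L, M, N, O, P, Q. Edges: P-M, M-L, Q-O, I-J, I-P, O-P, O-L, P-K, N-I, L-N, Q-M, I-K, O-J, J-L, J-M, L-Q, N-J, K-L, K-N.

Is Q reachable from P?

Yes

Explore from P.
Distance 1: reach I, K, M, O.
Distance 2: reach J, L, N, Q.
Found Q.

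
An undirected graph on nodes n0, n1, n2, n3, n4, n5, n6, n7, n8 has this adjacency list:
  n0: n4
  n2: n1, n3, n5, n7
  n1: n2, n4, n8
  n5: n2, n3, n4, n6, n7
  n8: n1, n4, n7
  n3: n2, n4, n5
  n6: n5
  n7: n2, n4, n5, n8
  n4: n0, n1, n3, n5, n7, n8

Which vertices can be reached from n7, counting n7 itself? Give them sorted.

Start at n7.
Its neighbours: n2, n4, n5, n8.
Then their neighbours: n0, n1, n3, n6.
Every vertex is now reached.

n0, n1, n2, n3, n4, n5, n6, n7, n8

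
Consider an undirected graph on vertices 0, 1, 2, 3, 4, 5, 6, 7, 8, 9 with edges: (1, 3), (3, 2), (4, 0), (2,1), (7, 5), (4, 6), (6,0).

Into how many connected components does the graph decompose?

From 0: component {0, 4, 6}.
From 1: component {1, 2, 3}.
From 5: component {5, 7}.
From 8: component {8}.
From 9: component {9}.
That's 5 components.

5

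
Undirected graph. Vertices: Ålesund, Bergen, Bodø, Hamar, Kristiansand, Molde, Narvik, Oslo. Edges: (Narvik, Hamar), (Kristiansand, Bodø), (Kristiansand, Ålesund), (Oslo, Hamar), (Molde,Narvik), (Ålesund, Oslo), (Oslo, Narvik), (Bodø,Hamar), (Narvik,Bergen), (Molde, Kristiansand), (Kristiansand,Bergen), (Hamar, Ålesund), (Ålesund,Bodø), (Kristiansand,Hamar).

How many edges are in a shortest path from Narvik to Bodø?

Distance 0: Narvik.
Distance 1: Bergen, Hamar, Molde, Oslo.
Distance 2: Ålesund, Bodø, Kristiansand — contains Bodø.

2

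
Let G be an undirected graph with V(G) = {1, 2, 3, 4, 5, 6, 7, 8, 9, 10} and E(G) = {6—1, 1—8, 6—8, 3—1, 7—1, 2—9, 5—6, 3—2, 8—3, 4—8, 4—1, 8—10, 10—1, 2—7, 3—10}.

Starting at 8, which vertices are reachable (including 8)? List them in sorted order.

1, 2, 3, 4, 5, 6, 7, 8, 9, 10

Start at 8.
Its neighbours: 1, 3, 4, 6, 10.
Then their neighbours: 2, 5, 7.
Then next layer: 9.
Every vertex is now reached.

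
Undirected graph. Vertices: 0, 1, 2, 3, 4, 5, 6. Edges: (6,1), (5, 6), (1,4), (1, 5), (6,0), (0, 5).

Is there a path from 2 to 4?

2 has no edges, so nothing is reachable from it.

No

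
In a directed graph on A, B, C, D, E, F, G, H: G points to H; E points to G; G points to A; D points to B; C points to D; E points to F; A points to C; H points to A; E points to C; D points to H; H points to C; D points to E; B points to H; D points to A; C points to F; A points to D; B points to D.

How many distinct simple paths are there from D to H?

3

D→B→H
D→E→G→H
D→H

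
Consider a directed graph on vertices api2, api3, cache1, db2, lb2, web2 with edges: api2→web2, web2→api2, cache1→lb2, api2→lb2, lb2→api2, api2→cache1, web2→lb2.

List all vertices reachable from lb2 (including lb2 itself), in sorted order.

Start at lb2.
Its neighbours: api2.
Then their neighbours: cache1, web2.
Nothing further is reachable.

api2, cache1, lb2, web2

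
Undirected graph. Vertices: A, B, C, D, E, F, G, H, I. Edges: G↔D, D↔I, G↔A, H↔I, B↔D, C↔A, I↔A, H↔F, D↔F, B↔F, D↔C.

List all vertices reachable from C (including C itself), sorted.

A, B, C, D, F, G, H, I

Start at C.
Its neighbours: A, D.
Then their neighbours: B, F, G, I.
Then next layer: H.
Nothing further is reachable.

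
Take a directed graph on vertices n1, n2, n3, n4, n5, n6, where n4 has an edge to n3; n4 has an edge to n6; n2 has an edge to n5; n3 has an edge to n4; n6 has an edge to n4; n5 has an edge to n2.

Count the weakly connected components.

3

From n1: component {n1}.
From n2: component {n2, n5}.
From n3: component {n3, n4, n6}.
That's 3 components.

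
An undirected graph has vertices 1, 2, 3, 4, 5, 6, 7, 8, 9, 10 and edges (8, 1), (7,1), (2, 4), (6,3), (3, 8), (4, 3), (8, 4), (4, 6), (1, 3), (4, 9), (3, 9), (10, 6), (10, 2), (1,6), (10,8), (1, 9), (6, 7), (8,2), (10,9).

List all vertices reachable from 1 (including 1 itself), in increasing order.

1, 2, 3, 4, 6, 7, 8, 9, 10

Start at 1.
Its neighbours: 3, 6, 7, 8, 9.
Then their neighbours: 2, 4, 10.
Nothing further is reachable.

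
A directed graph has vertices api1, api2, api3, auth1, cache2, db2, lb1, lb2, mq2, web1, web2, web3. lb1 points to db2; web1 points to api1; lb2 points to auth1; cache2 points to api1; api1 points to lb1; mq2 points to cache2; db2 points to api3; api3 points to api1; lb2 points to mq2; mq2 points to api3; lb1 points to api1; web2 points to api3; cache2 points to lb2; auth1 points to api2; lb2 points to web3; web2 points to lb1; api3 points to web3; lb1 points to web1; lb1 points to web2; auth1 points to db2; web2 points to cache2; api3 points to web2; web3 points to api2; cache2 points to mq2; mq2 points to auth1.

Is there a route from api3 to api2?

Yes

Explore from api3.
Distance 1: reach api1, web2, web3.
Distance 2: reach api2, cache2, lb1.
Found api2.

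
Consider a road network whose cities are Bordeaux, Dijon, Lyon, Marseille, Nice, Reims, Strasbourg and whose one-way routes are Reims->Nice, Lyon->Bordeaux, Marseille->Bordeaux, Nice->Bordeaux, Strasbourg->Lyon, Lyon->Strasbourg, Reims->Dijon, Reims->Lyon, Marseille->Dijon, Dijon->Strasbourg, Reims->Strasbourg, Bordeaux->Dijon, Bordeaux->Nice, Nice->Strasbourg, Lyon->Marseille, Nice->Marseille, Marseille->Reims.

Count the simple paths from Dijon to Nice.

Dijon→Strasbourg→Lyon→Bordeaux→Nice
Dijon→Strasbourg→Lyon→Marseille→Bordeaux→Nice
Dijon→Strasbourg→Lyon→Marseille→Reims→Nice

3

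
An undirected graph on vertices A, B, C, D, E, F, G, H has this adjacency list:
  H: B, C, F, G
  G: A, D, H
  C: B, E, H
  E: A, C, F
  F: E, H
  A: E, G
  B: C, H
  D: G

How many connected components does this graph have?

From A: component {A, B, C, D, E, F, G, H}.
That's 1 component.

1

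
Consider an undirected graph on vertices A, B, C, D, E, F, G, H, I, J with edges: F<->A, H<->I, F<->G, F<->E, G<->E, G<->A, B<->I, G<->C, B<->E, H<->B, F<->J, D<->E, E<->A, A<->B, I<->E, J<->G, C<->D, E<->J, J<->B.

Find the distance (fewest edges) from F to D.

2

Distance 0: F.
Distance 1: A, E, G, J.
Distance 2: B, C, D, I — contains D.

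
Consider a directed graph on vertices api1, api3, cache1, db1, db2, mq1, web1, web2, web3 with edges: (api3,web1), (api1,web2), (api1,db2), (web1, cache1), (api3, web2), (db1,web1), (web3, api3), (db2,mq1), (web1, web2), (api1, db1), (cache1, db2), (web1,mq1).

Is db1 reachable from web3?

No

Explore from web3.
Distance 1: reach api3.
Distance 2: reach web1, web2.
Distance 3: reach cache1, mq1.
Distance 4: reach db2.
The search from web3 is exhausted; no directed path reaches db1.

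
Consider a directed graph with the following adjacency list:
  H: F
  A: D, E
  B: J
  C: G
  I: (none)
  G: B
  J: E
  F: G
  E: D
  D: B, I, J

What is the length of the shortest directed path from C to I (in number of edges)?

Distance 0: C.
Distance 1: G.
Distance 2: B.
Distance 3: J.
Distance 4: E.
Distance 5: D.
Distance 6: I — contains I.

6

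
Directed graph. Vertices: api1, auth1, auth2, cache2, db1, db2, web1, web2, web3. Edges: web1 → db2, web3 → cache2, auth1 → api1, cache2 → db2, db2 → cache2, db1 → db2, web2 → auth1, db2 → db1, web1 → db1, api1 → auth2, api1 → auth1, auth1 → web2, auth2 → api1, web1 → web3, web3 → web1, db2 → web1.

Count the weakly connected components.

From api1: component {api1, auth1, auth2, web2}.
From cache2: component {cache2, db1, db2, web1, web3}.
That's 2 components.

2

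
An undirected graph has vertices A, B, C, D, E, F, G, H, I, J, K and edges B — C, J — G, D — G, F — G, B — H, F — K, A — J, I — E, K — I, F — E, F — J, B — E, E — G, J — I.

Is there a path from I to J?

Explore from I.
Distance 1: reach E, J, K.
Found J.

Yes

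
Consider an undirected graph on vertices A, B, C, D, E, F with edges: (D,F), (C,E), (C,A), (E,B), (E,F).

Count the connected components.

1

From A: component {A, B, C, D, E, F}.
That's 1 component.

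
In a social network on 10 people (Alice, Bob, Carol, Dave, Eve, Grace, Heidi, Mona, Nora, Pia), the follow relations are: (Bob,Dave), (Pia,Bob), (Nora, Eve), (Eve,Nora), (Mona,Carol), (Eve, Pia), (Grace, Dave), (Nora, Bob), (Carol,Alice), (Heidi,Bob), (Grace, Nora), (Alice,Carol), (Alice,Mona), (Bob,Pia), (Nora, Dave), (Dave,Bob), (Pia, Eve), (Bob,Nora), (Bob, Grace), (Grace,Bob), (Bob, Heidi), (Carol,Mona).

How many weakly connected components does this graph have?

From Alice: component {Alice, Carol, Mona}.
From Bob: component {Bob, Dave, Eve, Grace, Heidi, Nora, Pia}.
That's 2 components.

2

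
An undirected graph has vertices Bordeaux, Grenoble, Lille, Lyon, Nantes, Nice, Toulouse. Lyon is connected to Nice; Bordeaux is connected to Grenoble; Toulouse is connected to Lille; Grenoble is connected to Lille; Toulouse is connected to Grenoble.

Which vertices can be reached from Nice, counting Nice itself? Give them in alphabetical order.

Start at Nice.
Its neighbours: Lyon.
Nothing further is reachable.

Lyon, Nice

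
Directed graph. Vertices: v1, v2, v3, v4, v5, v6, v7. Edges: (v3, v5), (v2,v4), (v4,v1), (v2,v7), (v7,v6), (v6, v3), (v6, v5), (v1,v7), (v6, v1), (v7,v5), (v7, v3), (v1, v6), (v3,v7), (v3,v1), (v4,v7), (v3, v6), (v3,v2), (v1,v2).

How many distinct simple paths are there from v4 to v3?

7

v4→v1→v2→v7→v3
v4→v1→v2→v7→v6→v3
v4→v1→v6→v3
v4→v1→v7→v3
v4→v1→v7→v6→v3
v4→v7→v3
v4→v7→v6→v3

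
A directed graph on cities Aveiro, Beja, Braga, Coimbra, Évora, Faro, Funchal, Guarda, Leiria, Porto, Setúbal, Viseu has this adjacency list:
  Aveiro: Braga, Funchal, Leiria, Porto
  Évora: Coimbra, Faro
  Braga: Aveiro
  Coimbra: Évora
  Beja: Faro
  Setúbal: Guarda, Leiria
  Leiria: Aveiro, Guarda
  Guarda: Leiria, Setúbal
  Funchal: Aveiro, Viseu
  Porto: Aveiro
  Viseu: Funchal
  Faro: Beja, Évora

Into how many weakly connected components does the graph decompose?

2

From Aveiro: component {Aveiro, Braga, Funchal, Guarda, Leiria, Porto, Setúbal, Viseu}.
From Beja: component {Beja, Coimbra, Évora, Faro}.
That's 2 components.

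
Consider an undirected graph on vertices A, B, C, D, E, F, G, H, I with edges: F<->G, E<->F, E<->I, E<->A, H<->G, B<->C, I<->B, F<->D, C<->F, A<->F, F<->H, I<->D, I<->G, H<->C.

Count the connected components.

From A: component {A, B, C, D, E, F, G, H, I}.
That's 1 component.

1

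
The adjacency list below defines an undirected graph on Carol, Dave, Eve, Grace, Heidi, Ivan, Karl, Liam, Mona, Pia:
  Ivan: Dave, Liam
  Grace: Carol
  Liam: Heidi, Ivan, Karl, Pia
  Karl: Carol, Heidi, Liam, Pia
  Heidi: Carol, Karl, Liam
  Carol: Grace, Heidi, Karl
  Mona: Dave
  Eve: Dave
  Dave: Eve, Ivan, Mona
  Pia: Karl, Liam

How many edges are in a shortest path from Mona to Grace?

6

Distance 0: Mona.
Distance 1: Dave.
Distance 2: Eve, Ivan.
Distance 3: Liam.
Distance 4: Heidi, Karl, Pia.
Distance 5: Carol.
Distance 6: Grace — contains Grace.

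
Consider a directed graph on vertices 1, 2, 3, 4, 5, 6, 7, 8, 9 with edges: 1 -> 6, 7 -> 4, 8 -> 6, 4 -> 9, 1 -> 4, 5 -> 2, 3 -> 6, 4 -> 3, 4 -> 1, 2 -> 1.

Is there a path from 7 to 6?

Yes

Explore from 7.
Distance 1: reach 4.
Distance 2: reach 1, 3, 9.
Distance 3: reach 6.
Found 6.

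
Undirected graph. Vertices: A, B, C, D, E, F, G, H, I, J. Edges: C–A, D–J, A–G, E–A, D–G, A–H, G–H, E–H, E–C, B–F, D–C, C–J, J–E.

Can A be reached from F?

No

Explore from F.
Distance 1: reach B.
The search is exhausted without reaching A; it lies in a different component.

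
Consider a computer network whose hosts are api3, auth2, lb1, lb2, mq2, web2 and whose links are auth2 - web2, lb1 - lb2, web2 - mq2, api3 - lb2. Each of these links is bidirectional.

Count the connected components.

From api3: component {api3, lb1, lb2}.
From auth2: component {auth2, mq2, web2}.
That's 2 components.

2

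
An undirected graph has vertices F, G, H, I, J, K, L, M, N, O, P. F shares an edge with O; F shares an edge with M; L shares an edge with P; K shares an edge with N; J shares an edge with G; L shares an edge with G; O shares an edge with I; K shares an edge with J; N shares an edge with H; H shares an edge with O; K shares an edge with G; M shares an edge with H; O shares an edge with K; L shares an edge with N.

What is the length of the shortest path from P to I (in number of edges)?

Distance 0: P.
Distance 1: L.
Distance 2: G, N.
Distance 3: H, J, K.
Distance 4: M, O.
Distance 5: F, I — contains I.

5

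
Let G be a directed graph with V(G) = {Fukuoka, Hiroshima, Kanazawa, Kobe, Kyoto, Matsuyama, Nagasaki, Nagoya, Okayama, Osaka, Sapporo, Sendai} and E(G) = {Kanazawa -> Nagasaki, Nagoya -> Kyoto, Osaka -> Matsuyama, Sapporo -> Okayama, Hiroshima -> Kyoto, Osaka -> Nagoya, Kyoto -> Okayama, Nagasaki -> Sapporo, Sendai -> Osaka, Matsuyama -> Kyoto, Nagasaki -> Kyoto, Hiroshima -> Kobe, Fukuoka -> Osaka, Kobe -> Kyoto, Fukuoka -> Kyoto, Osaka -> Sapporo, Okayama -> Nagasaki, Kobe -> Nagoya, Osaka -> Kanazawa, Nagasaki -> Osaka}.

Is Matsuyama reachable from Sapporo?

Yes

Explore from Sapporo.
Distance 1: reach Okayama.
Distance 2: reach Nagasaki.
Distance 3: reach Kyoto, Osaka.
Distance 4: reach Kanazawa, Matsuyama, Nagoya.
Found Matsuyama.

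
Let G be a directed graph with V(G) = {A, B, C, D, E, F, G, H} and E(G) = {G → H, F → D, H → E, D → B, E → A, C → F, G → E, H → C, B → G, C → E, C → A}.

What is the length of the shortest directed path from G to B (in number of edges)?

5

Distance 0: G.
Distance 1: E, H.
Distance 2: A, C.
Distance 3: F.
Distance 4: D.
Distance 5: B — contains B.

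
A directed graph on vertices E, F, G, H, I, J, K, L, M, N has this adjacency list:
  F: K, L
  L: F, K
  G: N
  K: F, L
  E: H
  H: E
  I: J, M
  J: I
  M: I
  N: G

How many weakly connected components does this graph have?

From E: component {E, H}.
From F: component {F, K, L}.
From G: component {G, N}.
From I: component {I, J, M}.
That's 4 components.

4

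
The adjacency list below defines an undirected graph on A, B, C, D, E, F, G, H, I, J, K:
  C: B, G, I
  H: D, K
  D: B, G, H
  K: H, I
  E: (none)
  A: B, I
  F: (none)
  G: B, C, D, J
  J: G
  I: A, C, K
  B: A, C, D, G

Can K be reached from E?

E has no edges, so nothing is reachable from it.

No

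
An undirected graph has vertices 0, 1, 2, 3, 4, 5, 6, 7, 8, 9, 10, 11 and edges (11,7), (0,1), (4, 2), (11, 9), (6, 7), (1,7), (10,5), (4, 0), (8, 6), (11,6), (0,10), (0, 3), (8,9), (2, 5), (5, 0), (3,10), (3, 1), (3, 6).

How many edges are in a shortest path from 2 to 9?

6

Distance 0: 2.
Distance 1: 4, 5.
Distance 2: 0, 10.
Distance 3: 1, 3.
Distance 4: 6, 7.
Distance 5: 8, 11.
Distance 6: 9 — contains 9.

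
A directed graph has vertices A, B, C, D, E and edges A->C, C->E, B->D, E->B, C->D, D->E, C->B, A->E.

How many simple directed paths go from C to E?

C→B→D→E
C→D→E
C→E

3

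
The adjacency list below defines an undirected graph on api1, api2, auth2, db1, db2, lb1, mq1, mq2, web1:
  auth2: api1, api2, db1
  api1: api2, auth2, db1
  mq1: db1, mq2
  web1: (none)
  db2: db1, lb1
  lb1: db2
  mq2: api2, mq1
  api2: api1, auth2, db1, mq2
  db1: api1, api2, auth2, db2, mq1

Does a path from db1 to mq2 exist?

Explore from db1.
Distance 1: reach api1, api2, auth2, db2, mq1.
Distance 2: reach lb1, mq2.
Found mq2.

Yes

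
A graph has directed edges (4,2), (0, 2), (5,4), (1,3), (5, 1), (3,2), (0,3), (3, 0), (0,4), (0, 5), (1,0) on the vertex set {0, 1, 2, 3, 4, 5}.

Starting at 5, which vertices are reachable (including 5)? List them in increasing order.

Start at 5.
Its neighbours: 1, 4.
Then their neighbours: 0, 2, 3.
Every vertex is now reached.

0, 1, 2, 3, 4, 5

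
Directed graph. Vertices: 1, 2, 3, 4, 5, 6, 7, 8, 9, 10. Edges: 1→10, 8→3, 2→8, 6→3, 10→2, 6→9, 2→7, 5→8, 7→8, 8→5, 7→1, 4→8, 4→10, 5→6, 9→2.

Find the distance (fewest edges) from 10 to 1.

Distance 0: 10.
Distance 1: 2.
Distance 2: 7, 8.
Distance 3: 1, 3, 5 — contains 1.

3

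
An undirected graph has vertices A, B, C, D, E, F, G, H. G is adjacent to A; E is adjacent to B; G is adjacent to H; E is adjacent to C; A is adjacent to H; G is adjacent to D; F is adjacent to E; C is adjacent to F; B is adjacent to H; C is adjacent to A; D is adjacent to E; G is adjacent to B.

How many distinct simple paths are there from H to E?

H–A–C–E
H–A–C–F–E
H–A–G–B–E
H–A–G–D–E
H–B–E
H–B–G–A–C–E
H–B–G–A–C–F–E
H–B–G–D–E
H–G–A–C–E
H–G–A–C–F–E
H–G–B–E
H–G–D–E

12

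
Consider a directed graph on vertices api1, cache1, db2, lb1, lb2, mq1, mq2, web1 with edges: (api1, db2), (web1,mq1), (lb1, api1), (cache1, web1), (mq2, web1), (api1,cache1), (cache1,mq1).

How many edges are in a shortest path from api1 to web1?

Distance 0: api1.
Distance 1: cache1, db2.
Distance 2: mq1, web1 — contains web1.

2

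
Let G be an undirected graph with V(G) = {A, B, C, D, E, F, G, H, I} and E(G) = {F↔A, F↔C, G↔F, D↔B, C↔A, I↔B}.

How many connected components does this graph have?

4

From A: component {A, C, F, G}.
From B: component {B, D, I}.
From E: component {E}.
From H: component {H}.
That's 4 components.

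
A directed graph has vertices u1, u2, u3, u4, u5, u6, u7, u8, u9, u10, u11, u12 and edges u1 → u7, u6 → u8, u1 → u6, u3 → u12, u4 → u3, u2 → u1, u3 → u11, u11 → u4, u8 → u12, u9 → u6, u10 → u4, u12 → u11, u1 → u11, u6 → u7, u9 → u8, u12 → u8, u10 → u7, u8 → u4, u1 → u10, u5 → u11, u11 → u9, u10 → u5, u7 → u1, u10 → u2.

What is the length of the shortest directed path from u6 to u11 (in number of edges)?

Distance 0: u6.
Distance 1: u7, u8.
Distance 2: u1, u4, u12.
Distance 3: u3, u10, u11 — contains u11.

3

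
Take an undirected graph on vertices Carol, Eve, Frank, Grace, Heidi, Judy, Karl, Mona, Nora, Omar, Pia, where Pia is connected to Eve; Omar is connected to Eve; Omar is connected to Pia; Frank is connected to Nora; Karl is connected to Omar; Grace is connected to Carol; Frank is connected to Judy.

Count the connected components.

5

From Carol: component {Carol, Grace}.
From Eve: component {Eve, Karl, Omar, Pia}.
From Frank: component {Frank, Judy, Nora}.
From Heidi: component {Heidi}.
From Mona: component {Mona}.
That's 5 components.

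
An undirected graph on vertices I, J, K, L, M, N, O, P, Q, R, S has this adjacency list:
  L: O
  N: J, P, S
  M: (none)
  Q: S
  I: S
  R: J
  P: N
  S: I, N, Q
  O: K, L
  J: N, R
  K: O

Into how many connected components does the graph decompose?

From I: component {I, J, N, P, Q, R, S}.
From K: component {K, L, O}.
From M: component {M}.
That's 3 components.

3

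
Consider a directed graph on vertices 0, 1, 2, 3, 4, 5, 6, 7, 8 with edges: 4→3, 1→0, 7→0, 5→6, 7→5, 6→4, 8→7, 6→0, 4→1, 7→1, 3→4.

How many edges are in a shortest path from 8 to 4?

Distance 0: 8.
Distance 1: 7.
Distance 2: 0, 1, 5.
Distance 3: 6.
Distance 4: 4 — contains 4.

4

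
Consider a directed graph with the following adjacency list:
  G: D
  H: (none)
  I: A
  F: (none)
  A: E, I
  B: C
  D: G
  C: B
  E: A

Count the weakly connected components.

5

From A: component {A, E, I}.
From B: component {B, C}.
From D: component {D, G}.
From F: component {F}.
From H: component {H}.
That's 5 components.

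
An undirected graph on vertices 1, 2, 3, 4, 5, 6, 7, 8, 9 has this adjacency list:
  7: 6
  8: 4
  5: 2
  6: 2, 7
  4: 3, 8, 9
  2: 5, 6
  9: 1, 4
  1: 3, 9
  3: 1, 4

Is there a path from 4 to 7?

Explore from 4.
Distance 1: reach 3, 8, 9.
Distance 2: reach 1.
The search is exhausted without reaching 7; it lies in a different component.

No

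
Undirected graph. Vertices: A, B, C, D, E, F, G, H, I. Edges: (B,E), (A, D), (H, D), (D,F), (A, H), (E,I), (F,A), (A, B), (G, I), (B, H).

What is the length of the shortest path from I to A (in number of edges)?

3

Distance 0: I.
Distance 1: E, G.
Distance 2: B.
Distance 3: A, H — contains A.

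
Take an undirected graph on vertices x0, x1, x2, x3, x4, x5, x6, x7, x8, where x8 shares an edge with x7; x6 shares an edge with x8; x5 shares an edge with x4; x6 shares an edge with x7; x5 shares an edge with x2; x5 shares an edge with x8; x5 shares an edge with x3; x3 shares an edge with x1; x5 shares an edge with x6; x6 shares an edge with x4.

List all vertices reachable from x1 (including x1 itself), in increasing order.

Start at x1.
Its neighbours: x3.
Then their neighbours: x5.
Then next layer: x2, x4, x6, x8.
Then next layer: x7.
Nothing further is reachable.

x1, x2, x3, x4, x5, x6, x7, x8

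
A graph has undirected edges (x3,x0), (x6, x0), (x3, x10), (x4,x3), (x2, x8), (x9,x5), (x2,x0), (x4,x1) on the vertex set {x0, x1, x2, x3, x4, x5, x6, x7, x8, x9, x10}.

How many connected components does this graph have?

From x0: component {x0, x1, x2, x3, x4, x6, x8, x10}.
From x5: component {x5, x9}.
From x7: component {x7}.
That's 3 components.

3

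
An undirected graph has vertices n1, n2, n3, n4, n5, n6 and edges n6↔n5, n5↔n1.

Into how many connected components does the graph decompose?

4

From n1: component {n1, n5, n6}.
From n2: component {n2}.
From n3: component {n3}.
From n4: component {n4}.
That's 4 components.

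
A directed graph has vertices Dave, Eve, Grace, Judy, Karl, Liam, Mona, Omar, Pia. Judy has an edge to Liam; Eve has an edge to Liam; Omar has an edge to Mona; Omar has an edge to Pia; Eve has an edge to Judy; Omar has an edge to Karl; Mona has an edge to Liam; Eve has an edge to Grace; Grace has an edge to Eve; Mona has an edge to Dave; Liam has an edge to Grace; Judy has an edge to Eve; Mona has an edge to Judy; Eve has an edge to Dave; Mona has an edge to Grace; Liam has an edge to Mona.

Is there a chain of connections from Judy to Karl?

Explore from Judy.
Distance 1: reach Eve, Liam.
Distance 2: reach Dave, Grace, Mona.
The search from Judy is exhausted; no directed path reaches Karl.

No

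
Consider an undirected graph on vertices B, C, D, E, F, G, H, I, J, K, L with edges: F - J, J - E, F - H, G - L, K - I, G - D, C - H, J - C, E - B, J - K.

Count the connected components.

2

From B: component {B, C, E, F, H, I, J, K}.
From D: component {D, G, L}.
That's 2 components.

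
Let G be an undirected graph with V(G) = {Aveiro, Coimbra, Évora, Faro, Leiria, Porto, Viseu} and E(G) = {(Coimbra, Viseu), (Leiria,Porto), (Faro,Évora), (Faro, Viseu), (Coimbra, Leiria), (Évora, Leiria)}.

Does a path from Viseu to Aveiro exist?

Explore from Viseu.
Distance 1: reach Coimbra, Faro.
Distance 2: reach Évora, Leiria.
Distance 3: reach Porto.
The search is exhausted without reaching Aveiro; it lies in a different component.

No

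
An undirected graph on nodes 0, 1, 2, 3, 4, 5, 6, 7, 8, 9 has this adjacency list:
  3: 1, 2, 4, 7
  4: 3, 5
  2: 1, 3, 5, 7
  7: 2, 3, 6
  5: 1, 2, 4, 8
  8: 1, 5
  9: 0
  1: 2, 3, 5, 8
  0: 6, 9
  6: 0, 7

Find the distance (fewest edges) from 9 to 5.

5

Distance 0: 9.
Distance 1: 0.
Distance 2: 6.
Distance 3: 7.
Distance 4: 2, 3.
Distance 5: 1, 4, 5 — contains 5.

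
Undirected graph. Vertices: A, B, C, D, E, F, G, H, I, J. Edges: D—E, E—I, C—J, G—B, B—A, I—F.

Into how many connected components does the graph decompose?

From A: component {A, B, G}.
From C: component {C, J}.
From D: component {D, E, F, I}.
From H: component {H}.
That's 4 components.

4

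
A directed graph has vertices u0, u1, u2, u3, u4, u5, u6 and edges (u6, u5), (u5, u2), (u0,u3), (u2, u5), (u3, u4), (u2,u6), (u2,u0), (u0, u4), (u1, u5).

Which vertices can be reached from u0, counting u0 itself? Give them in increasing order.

Start at u0.
Its neighbours: u3, u4.
Nothing further is reachable.

u0, u3, u4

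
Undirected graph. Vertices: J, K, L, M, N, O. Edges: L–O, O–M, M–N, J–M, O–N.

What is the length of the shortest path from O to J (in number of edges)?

2

Distance 0: O.
Distance 1: L, M, N.
Distance 2: J — contains J.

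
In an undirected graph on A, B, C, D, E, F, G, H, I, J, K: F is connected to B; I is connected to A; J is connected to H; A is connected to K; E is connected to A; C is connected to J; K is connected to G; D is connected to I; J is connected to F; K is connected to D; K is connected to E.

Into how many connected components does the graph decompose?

From A: component {A, D, E, G, I, K}.
From B: component {B, C, F, H, J}.
That's 2 components.

2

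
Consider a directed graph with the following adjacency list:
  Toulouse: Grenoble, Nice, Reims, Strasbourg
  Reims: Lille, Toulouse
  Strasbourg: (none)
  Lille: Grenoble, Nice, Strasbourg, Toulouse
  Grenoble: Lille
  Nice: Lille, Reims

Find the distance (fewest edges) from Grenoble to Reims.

Distance 0: Grenoble.
Distance 1: Lille.
Distance 2: Nice, Strasbourg, Toulouse.
Distance 3: Reims — contains Reims.

3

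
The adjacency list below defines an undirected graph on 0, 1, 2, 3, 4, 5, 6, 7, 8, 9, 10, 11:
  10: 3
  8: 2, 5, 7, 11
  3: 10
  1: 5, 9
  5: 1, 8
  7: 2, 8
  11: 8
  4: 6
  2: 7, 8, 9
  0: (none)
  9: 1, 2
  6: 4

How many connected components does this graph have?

From 0: component {0}.
From 1: component {1, 2, 5, 7, 8, 9, 11}.
From 3: component {3, 10}.
From 4: component {4, 6}.
That's 4 components.

4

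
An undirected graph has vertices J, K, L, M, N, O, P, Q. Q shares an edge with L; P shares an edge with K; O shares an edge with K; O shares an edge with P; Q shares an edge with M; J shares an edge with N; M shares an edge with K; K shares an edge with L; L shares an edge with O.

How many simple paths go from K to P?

K–L–O–P
K–M–Q–L–O–P
K–O–P
K–P

4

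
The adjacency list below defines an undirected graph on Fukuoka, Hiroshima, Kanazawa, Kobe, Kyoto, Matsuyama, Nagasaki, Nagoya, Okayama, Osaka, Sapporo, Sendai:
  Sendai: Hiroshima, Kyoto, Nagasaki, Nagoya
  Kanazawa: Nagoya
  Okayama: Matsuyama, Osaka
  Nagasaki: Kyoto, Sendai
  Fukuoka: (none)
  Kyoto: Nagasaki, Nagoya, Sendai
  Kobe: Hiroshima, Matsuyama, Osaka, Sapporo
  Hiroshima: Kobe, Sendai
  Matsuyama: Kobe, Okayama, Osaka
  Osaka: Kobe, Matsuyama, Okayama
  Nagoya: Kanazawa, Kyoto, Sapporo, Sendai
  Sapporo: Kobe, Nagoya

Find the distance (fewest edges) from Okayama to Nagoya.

4

Distance 0: Okayama.
Distance 1: Matsuyama, Osaka.
Distance 2: Kobe.
Distance 3: Hiroshima, Sapporo.
Distance 4: Nagoya, Sendai — contains Nagoya.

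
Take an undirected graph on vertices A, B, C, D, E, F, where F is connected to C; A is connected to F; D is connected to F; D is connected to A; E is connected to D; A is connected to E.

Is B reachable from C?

Explore from C.
Distance 1: reach F.
Distance 2: reach A, D.
Distance 3: reach E.
The search is exhausted without reaching B; it lies in a different component.

No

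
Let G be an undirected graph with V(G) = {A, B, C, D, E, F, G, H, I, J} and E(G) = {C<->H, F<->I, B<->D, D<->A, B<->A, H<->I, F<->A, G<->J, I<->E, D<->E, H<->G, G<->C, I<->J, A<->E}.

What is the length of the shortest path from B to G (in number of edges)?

Distance 0: B.
Distance 1: A, D.
Distance 2: E, F.
Distance 3: I.
Distance 4: H, J.
Distance 5: C, G — contains G.

5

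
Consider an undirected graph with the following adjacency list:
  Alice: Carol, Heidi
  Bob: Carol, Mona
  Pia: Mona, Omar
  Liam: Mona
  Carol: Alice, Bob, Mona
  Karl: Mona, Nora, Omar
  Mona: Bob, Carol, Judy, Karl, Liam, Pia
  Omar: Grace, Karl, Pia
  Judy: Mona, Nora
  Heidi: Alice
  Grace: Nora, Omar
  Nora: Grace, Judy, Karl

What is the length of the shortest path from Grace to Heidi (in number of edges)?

6

Distance 0: Grace.
Distance 1: Nora, Omar.
Distance 2: Judy, Karl, Pia.
Distance 3: Mona.
Distance 4: Bob, Carol, Liam.
Distance 5: Alice.
Distance 6: Heidi — contains Heidi.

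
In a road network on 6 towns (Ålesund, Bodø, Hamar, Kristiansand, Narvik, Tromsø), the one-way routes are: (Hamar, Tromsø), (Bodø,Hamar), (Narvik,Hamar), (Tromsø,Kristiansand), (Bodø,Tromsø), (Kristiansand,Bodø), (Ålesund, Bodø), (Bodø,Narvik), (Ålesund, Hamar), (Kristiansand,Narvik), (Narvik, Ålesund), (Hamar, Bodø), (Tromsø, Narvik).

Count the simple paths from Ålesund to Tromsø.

Ålesund→Bodø→Hamar→Tromsø
Ålesund→Bodø→Narvik→Hamar→Tromsø
Ålesund→Bodø→Tromsø
Ålesund→Hamar→Bodø→Tromsø
Ålesund→Hamar→Tromsø

5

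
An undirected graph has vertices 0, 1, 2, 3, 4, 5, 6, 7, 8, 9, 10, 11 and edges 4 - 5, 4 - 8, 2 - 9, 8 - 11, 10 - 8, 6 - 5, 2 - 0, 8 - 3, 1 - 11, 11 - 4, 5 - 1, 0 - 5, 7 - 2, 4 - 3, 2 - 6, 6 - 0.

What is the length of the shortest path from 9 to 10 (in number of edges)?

Distance 0: 9.
Distance 1: 2.
Distance 2: 0, 6, 7.
Distance 3: 5.
Distance 4: 1, 4.
Distance 5: 3, 8, 11.
Distance 6: 10 — contains 10.

6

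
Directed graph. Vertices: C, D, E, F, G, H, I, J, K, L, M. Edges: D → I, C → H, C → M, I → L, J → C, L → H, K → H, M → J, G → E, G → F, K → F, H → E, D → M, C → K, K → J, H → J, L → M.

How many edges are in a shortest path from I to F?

6

Distance 0: I.
Distance 1: L.
Distance 2: H, M.
Distance 3: E, J.
Distance 4: C.
Distance 5: K.
Distance 6: F — contains F.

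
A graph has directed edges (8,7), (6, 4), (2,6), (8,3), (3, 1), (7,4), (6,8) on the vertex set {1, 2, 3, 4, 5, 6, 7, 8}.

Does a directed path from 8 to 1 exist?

Explore from 8.
Distance 1: reach 3, 7.
Distance 2: reach 1, 4.
Found 1.

Yes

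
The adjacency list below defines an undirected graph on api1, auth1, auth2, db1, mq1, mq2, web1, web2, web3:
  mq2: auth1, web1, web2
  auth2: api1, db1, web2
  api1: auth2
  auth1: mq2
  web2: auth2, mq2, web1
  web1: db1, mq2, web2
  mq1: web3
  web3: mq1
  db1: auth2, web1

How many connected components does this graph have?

From api1: component {api1, auth1, auth2, db1, mq2, web1, web2}.
From mq1: component {mq1, web3}.
That's 2 components.

2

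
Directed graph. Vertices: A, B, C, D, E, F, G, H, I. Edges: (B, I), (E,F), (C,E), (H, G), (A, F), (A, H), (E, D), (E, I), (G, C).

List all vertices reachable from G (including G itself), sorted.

Start at G.
Its neighbours: C.
Then their neighbours: E.
Then next layer: D, F, I.
Nothing further is reachable.

C, D, E, F, G, I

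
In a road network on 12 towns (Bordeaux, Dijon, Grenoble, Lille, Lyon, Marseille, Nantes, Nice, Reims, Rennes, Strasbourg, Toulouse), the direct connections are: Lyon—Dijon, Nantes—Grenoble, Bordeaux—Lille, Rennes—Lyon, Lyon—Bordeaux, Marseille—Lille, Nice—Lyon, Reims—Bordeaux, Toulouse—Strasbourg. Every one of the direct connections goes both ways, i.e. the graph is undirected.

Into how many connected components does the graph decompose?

3

From Bordeaux: component {Bordeaux, Dijon, Lille, Lyon, Marseille, Nice, Reims, Rennes}.
From Grenoble: component {Grenoble, Nantes}.
From Strasbourg: component {Strasbourg, Toulouse}.
That's 3 components.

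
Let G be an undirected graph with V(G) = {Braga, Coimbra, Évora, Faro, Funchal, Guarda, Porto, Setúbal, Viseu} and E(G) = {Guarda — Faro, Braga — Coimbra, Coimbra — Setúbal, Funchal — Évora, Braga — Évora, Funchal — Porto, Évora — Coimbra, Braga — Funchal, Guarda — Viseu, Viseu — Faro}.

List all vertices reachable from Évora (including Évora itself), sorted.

Start at Évora.
Its neighbours: Braga, Coimbra, Funchal.
Then their neighbours: Porto, Setúbal.
Nothing further is reachable.

Braga, Coimbra, Évora, Funchal, Porto, Setúbal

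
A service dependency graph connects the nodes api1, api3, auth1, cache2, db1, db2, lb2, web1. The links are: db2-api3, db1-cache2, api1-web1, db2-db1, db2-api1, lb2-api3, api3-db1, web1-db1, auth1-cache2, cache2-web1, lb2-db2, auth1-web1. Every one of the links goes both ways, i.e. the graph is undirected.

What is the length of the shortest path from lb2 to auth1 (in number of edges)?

4

Distance 0: lb2.
Distance 1: api3, db2.
Distance 2: api1, db1.
Distance 3: cache2, web1.
Distance 4: auth1 — contains auth1.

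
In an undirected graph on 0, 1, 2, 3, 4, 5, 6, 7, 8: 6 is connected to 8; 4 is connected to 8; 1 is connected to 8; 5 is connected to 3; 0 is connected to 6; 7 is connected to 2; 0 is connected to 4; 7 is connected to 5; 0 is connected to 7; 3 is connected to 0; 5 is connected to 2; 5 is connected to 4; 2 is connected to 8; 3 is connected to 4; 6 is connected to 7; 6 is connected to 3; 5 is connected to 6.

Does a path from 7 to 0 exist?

Explore from 7.
Distance 1: reach 0, 2, 5, 6.
Found 0.

Yes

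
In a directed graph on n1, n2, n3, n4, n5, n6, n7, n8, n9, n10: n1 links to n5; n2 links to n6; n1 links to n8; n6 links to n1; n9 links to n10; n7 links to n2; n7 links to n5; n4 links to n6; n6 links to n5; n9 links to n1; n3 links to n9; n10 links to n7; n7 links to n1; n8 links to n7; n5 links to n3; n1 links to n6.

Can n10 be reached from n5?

Yes

Explore from n5.
Distance 1: reach n3.
Distance 2: reach n9.
Distance 3: reach n1, n10.
Found n10.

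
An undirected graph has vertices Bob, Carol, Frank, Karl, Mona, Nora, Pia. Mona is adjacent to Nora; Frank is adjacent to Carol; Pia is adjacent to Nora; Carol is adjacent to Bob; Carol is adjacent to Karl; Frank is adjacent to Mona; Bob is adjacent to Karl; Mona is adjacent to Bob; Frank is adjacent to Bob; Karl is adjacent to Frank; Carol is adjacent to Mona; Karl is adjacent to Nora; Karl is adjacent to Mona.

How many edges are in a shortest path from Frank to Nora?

Distance 0: Frank.
Distance 1: Bob, Carol, Karl, Mona.
Distance 2: Nora — contains Nora.

2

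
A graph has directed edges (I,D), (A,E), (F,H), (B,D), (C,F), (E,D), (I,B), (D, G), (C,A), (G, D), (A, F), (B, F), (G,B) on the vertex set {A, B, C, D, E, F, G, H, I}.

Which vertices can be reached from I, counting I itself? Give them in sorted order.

B, D, F, G, H, I

Start at I.
Its neighbours: B, D.
Then their neighbours: F, G.
Then next layer: H.
Nothing further is reachable.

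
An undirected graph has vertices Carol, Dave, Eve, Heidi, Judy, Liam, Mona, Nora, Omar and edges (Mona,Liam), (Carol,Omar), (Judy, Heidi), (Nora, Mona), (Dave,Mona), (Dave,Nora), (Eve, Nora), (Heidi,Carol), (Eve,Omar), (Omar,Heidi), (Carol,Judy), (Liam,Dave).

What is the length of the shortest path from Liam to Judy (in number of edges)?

Distance 0: Liam.
Distance 1: Dave, Mona.
Distance 2: Nora.
Distance 3: Eve.
Distance 4: Omar.
Distance 5: Carol, Heidi.
Distance 6: Judy — contains Judy.

6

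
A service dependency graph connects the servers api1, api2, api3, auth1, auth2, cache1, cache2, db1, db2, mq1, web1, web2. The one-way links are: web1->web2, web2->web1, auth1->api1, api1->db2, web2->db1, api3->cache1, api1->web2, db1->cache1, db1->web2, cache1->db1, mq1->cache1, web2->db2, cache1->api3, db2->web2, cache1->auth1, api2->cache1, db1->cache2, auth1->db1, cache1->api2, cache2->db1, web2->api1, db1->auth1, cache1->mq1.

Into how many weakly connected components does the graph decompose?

From api1: component {api1, api2, api3, auth1, cache1, cache2, db1, db2, mq1, web1, web2}.
From auth2: component {auth2}.
That's 2 components.

2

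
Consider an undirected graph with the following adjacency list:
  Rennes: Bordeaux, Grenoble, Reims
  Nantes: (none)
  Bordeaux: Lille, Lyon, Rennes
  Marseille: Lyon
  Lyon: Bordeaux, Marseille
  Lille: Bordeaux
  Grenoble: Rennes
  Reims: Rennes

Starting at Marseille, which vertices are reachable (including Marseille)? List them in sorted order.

Bordeaux, Grenoble, Lille, Lyon, Marseille, Reims, Rennes

Start at Marseille.
Its neighbours: Lyon.
Then their neighbours: Bordeaux.
Then next layer: Lille, Rennes.
Then next layer: Grenoble, Reims.
Nothing further is reachable.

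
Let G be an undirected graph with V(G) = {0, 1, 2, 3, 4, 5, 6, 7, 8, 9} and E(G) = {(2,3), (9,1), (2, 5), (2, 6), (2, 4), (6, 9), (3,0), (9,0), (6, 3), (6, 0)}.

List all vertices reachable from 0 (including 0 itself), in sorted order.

0, 1, 2, 3, 4, 5, 6, 9

Start at 0.
Its neighbours: 3, 6, 9.
Then their neighbours: 1, 2.
Then next layer: 4, 5.
Nothing further is reachable.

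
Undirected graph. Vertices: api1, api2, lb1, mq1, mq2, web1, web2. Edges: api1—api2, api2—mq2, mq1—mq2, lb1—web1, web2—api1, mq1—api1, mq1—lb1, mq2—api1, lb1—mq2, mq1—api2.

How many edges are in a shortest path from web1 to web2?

Distance 0: web1.
Distance 1: lb1.
Distance 2: mq1, mq2.
Distance 3: api1, api2.
Distance 4: web2 — contains web2.

4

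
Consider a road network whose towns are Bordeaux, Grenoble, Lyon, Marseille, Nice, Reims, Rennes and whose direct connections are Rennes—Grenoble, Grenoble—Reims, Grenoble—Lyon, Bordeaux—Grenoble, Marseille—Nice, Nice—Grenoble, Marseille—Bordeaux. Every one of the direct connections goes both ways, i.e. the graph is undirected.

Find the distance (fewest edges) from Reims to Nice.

Distance 0: Reims.
Distance 1: Grenoble.
Distance 2: Bordeaux, Lyon, Nice, Rennes — contains Nice.

2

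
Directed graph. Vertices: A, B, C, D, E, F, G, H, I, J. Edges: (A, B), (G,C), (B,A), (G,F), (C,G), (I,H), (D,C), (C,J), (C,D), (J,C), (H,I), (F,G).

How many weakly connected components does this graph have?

4

From A: component {A, B}.
From C: component {C, D, F, G, J}.
From E: component {E}.
From H: component {H, I}.
That's 4 components.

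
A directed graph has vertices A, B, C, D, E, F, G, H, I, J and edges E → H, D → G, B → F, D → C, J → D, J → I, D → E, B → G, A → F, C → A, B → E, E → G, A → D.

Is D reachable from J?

Explore from J.
Distance 1: reach D, I.
Found D.

Yes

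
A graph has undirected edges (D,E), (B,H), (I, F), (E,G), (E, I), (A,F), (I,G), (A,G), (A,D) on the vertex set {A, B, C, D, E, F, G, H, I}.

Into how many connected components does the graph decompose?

3

From A: component {A, D, E, F, G, I}.
From B: component {B, H}.
From C: component {C}.
That's 3 components.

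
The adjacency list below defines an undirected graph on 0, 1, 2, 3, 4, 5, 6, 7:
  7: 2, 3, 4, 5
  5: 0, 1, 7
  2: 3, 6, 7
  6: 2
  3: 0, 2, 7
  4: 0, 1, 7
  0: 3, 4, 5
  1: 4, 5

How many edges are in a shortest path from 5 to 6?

3

Distance 0: 5.
Distance 1: 0, 1, 7.
Distance 2: 2, 3, 4.
Distance 3: 6 — contains 6.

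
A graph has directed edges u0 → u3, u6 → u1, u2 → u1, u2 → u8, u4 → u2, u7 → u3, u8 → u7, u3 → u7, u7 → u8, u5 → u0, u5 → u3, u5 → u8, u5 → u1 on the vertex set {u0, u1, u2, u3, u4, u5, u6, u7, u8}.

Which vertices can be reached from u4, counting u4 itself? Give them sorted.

Start at u4.
Its neighbours: u2.
Then their neighbours: u1, u8.
Then next layer: u7.
Then next layer: u3.
Nothing further is reachable.

u1, u2, u3, u4, u7, u8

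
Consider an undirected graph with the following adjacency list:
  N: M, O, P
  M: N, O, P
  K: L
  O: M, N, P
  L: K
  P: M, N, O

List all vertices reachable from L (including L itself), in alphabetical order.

Start at L.
Its neighbours: K.
Nothing further is reachable.

K, L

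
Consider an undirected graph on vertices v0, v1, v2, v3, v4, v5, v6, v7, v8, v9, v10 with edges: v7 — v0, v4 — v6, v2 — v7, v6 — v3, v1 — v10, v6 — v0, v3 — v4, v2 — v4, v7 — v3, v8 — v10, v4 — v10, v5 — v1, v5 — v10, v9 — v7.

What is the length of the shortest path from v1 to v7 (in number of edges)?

4

Distance 0: v1.
Distance 1: v5, v10.
Distance 2: v4, v8.
Distance 3: v2, v3, v6.
Distance 4: v0, v7 — contains v7.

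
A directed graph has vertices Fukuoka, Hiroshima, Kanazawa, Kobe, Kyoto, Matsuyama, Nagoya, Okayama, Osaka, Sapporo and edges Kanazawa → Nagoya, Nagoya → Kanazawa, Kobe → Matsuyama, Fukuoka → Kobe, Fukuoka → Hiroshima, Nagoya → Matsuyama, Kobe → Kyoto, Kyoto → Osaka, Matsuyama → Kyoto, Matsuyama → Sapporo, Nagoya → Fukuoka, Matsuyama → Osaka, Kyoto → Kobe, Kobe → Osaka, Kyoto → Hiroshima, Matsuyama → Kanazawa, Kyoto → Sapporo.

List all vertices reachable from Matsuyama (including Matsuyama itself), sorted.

Fukuoka, Hiroshima, Kanazawa, Kobe, Kyoto, Matsuyama, Nagoya, Osaka, Sapporo

Start at Matsuyama.
Its neighbours: Kanazawa, Kyoto, Osaka, Sapporo.
Then their neighbours: Hiroshima, Kobe, Nagoya.
Then next layer: Fukuoka.
Nothing further is reachable.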